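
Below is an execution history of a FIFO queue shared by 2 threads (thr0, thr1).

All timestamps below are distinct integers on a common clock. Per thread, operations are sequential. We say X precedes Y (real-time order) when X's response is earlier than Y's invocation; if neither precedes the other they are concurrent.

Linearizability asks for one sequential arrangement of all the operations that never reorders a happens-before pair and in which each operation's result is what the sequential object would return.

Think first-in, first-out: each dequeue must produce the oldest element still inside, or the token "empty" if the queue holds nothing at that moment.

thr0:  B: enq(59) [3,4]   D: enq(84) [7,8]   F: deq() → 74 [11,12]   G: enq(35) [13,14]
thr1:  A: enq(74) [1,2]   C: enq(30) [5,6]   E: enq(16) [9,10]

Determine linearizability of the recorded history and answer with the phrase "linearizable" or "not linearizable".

one valid linearization: A, B, C, D, E, F, G
1. A enq(74), leaving queue <74>
2. B enq(59), leaving queue <74,59>
3. C enq(30), leaving queue <74,59,30>
4. D enq(84), leaving queue <74,59,30,84>
5. E enq(16), leaving queue <74,59,30,84,16>
6. F deq() → 74, leaving queue <59,30,84,16>
7. G enq(35), leaving queue <59,30,84,16,35>

linearizable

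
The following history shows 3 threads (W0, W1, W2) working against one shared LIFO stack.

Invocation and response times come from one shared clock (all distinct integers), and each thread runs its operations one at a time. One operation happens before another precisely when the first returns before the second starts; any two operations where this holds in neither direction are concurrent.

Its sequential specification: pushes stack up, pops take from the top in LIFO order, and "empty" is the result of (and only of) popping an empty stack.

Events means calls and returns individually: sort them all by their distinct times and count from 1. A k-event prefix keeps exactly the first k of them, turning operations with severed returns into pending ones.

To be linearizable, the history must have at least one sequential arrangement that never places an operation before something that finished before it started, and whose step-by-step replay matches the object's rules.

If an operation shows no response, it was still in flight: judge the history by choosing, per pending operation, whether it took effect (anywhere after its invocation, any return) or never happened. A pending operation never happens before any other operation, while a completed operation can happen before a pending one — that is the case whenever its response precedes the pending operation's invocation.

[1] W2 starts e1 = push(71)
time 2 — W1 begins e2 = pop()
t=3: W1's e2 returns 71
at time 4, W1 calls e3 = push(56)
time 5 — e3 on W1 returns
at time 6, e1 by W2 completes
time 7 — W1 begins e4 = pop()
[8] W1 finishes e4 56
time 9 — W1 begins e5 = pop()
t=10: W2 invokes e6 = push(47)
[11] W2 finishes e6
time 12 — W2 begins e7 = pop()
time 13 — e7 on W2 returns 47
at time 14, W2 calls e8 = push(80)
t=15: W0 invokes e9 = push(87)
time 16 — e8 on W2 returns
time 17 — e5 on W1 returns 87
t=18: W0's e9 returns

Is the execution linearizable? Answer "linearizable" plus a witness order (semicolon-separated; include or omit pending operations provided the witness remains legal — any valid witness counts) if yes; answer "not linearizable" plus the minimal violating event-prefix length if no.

linearizable — witness: e1; e2; e3; e4; e6; e7; e8; e9; e5

after step 1 (e1 push(71)): stack <71>
after step 2 (e2 pop() → 71): stack <>
after step 3 (e3 push(56)): stack <56>
after step 4 (e4 pop() → 56): stack <>
after step 5 (e6 push(47)): stack <47>
after step 6 (e7 pop() → 47): stack <>
after step 7 (e8 push(80)): stack <80>
after step 8 (e9 push(87)): stack <80,87>
after step 9 (e5 pop() → 87): stack <80>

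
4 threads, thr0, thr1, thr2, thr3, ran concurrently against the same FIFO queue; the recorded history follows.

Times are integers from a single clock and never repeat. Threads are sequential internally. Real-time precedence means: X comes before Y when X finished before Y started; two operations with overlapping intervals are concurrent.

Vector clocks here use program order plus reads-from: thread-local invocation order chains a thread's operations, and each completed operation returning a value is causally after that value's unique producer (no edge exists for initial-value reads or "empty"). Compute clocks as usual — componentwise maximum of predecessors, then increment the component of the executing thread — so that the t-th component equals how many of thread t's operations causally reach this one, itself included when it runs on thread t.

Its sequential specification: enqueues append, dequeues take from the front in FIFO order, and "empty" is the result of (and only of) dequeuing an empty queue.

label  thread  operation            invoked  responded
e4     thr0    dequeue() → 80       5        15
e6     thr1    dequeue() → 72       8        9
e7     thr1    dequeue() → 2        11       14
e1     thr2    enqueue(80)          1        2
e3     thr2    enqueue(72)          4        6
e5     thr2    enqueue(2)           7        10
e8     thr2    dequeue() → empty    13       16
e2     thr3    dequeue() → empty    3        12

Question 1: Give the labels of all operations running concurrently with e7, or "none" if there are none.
concurrent with e7 ([11,14]): every op whose interval crosses 11..14
e1 [1,2]: before
e2 [3,12]: concurrent
e3 [4,6]: before
e4 [5,15]: concurrent
e5 [7,10]: before
e6 [8,9]: before
e8 [13,16]: concurrent

e2, e4, e8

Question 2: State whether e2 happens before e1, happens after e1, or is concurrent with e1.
e2 spans [3,12], e1 spans [1,2]
resp(e1)=2 < inv(e2)=3

after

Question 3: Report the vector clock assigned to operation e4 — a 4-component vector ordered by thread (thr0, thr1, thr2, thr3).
e2 (invocation 3): nothing precedes it; thr3's component alone gives (0, 0, 0, 1)
e1 (invocation 1): nothing precedes it; thr2's component alone gives (0, 0, 1, 0)
from VC(e1)=(0, 0, 1, 0), e3 (invoked 4) maxes components and bumps thr2 → (0, 0, 2, 0)
from VC(e1)=(0, 0, 1, 0), e4 (invoked 5) maxes components and bumps thr0 → (1, 0, 1, 0)
from VC(e3)=(0, 0, 2, 0), e5 (invoked 7) maxes components and bumps thr2 → (0, 0, 3, 0)
from VC(e3)=(0, 0, 2, 0), e6 (invoked 8) maxes components and bumps thr1 → (0, 1, 2, 0)
from VC(e5)=(0, 0, 3, 0), e8 (invoked 13) maxes components and bumps thr2 → (0, 0, 4, 0)
from VC(e5)=(0, 0, 3, 0), VC(e6)=(0, 1, 2, 0), e7 (invoked 11) maxes components and bumps thr1 → (0, 2, 3, 0)
target: VC(e4) = (1, 0, 1, 0)

(1, 0, 1, 0)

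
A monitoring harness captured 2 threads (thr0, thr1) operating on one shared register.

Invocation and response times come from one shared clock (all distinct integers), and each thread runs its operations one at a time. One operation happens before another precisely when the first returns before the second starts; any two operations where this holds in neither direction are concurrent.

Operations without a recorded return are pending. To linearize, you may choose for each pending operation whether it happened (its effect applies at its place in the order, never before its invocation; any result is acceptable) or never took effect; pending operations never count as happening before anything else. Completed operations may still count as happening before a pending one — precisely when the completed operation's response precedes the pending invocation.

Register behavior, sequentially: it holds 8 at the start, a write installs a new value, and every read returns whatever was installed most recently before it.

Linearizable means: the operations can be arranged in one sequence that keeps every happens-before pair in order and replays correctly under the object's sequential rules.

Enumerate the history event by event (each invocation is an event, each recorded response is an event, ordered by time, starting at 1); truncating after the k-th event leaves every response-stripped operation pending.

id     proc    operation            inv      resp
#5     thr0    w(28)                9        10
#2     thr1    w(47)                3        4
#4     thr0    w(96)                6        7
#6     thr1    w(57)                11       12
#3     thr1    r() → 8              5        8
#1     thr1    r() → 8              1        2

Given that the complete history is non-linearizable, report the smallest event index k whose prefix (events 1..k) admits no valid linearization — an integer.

events 1..7 are linearizable; a witness order is #1, #2, #3, #4:
1. #1 r() → 8, leaving value 8
2. #2 w(47), leaving value 47
3. #3 r() (pending, included), leaving value 47
4. #4 w(96), leaving value 96
event 8 — #3's response, time 8 — after it, nothing linearizes
take #1, #2, #3, #4: step 3 already fails, because #3 r() → 8 cannot occur there
take #1, #2, #4, #3: step 4 already fails, because #3 r() → 8 cannot occur there

8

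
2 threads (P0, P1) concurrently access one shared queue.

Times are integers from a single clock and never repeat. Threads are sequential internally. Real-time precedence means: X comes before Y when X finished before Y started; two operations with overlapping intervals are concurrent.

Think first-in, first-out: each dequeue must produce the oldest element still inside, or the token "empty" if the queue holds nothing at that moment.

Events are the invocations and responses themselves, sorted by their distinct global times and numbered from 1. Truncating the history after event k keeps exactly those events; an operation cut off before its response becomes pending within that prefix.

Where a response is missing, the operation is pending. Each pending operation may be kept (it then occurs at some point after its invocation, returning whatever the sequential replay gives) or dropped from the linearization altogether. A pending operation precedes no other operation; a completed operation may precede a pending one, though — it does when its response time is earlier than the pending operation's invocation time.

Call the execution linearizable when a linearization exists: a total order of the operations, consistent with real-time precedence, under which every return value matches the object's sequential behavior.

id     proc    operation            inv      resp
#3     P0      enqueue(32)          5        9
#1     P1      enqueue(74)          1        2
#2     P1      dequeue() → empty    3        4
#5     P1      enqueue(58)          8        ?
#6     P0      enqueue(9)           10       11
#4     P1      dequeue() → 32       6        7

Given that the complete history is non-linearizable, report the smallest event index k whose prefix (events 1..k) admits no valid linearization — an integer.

events 1..3 are linearizable, e.g. via #1:
after step 1 (#1 enqueue(74)): queue <74>
once event 4 joins (#2's response, time 4), exhaustive search finds no witness
for example #1, #2 fails at step 2: #2 dequeue() → empty is not legal there

4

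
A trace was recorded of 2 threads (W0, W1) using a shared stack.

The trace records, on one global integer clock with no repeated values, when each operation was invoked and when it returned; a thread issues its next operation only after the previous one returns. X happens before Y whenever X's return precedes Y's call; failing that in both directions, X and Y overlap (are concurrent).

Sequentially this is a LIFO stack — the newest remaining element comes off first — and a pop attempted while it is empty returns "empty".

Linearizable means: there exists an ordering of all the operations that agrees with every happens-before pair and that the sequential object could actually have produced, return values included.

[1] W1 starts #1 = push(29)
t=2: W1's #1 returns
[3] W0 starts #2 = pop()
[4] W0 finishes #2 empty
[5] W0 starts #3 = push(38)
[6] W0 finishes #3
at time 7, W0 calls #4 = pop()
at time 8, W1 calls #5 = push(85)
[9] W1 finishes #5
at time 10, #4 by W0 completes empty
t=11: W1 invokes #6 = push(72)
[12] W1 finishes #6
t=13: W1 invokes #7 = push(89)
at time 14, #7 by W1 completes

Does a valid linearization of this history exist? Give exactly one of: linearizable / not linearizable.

not linearizable

through event 3 a valid linearization exists; event 4 (#2 responding at time 4) ends that
exactly one order of the 2 completed ops respects real time; the stack replay fails
one such order, #1, #2, breaks at step 2 where #2 pop() → empty is illegal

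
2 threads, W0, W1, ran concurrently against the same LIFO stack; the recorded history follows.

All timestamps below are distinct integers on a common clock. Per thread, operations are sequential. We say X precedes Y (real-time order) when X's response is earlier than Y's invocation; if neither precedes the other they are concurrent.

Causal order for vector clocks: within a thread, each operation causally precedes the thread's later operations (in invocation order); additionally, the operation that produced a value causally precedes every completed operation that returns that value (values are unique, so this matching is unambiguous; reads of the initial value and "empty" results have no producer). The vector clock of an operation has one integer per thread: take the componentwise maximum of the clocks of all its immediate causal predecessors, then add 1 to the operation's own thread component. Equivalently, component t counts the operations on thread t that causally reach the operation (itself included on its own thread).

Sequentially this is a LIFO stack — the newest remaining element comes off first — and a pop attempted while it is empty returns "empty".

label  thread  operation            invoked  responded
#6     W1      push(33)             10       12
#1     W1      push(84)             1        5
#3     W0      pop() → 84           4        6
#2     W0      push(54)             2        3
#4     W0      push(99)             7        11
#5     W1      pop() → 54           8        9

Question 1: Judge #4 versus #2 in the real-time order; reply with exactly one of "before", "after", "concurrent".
after

#4 spans [7,11], #2 spans [2,3]
resp(#2)=3 < inv(#4)=7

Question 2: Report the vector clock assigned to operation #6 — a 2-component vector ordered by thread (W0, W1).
(1, 3)

#1 (invocation 1): nothing precedes it; W1's component alone gives (0, 1)
#2 (invocation 2): nothing precedes it; W0's component alone gives (1, 0)
from VC(#1)=(0, 1), VC(#2)=(1, 0), #5 (invoked 8) maxes components and bumps W1 → (1, 2)
from VC(#1)=(0, 1), VC(#2)=(1, 0), #3 (invoked 4) maxes components and bumps W0 → (2, 1)
from VC(#5)=(1, 2), #6 (invoked 10) maxes components and bumps W1 → (1, 3)
from VC(#3)=(2, 1), #4 (invoked 7) maxes components and bumps W0 → (3, 1)
target: VC(#6) = (1, 3)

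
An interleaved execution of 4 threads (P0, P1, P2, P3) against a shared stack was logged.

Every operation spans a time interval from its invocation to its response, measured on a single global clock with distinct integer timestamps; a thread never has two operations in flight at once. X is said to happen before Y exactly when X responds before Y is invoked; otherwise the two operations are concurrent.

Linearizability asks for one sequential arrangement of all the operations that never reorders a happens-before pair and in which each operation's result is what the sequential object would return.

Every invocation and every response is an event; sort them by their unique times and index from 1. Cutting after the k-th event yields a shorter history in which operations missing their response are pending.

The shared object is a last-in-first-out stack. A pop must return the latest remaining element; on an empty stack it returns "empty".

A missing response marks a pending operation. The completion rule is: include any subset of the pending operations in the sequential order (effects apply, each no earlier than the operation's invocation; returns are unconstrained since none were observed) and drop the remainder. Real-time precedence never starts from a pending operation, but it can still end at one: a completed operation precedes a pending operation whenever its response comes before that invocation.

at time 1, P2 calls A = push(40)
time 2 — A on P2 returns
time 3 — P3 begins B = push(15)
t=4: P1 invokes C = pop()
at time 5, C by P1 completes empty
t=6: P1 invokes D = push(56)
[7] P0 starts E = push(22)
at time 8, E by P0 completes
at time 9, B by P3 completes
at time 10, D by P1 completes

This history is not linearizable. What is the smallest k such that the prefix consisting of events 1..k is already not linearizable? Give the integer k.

events 1..4 are still linearizable — one witness is A:
step 1: A push(40) — stack <40>
include event 5 — C responding at 5 — and every candidate order breaks
including or dropping the 1 pending operation (B) in any combination fails
for example A, C (pending dropped) fails at step 2: C pop() → empty is not legal there

5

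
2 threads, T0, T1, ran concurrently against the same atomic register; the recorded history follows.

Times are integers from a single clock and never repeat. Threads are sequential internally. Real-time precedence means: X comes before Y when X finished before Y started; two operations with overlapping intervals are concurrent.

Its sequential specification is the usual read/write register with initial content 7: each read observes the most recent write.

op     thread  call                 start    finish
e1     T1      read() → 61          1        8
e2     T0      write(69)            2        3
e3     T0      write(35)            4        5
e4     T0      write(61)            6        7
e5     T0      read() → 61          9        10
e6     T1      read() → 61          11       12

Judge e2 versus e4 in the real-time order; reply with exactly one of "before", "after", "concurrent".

before

e2 spans [2,3], e4 spans [6,7]
resp(e2)=3 < inv(e4)=6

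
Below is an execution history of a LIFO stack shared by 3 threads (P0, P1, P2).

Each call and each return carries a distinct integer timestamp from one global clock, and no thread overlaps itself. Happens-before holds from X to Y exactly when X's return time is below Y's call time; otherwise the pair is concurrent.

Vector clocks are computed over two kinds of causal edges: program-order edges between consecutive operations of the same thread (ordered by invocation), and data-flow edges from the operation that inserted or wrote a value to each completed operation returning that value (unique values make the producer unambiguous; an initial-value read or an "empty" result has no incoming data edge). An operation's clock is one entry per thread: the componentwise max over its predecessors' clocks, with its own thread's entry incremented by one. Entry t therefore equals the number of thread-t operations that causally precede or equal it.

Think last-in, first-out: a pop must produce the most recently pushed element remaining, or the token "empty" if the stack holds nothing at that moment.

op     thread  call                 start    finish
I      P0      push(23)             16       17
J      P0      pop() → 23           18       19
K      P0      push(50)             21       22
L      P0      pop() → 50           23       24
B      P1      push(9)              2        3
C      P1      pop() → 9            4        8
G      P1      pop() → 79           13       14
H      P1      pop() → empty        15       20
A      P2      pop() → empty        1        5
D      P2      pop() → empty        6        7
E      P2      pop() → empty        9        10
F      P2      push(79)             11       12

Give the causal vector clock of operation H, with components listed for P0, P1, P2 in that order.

invoked at 1, A has no predecessors; its own P2 bump gives (0, 0, 1)
invoked at 2, B has no predecessors; its own P1 bump gives (0, 1, 0)
invoked at 16, I has no predecessors; its own P0 bump gives (1, 0, 0)
invoked at 6, D merges VC(A)=(0, 0, 1) and bumps P2's slot → (0, 0, 2)
invoked at 4, C merges VC(B)=(0, 1, 0) and bumps P1's slot → (0, 2, 0)
invoked at 18, J merges VC(I)=(1, 0, 0) and bumps P0's slot → (2, 0, 0)
invoked at 9, E merges VC(D)=(0, 0, 2) and bumps P2's slot → (0, 0, 3)
invoked at 21, K merges VC(J)=(2, 0, 0) and bumps P0's slot → (3, 0, 0)
invoked at 11, F merges VC(E)=(0, 0, 3) and bumps P2's slot → (0, 0, 4)
invoked at 23, L merges VC(K)=(3, 0, 0) and bumps P0's slot → (4, 0, 0)
invoked at 13, G merges VC(C)=(0, 2, 0), VC(F)=(0, 0, 4) and bumps P1's slot → (0, 3, 4)
invoked at 15, H merges VC(G)=(0, 3, 4) and bumps P1's slot → (0, 4, 4)
target: VC(H) = (0, 4, 4)

(0, 4, 4)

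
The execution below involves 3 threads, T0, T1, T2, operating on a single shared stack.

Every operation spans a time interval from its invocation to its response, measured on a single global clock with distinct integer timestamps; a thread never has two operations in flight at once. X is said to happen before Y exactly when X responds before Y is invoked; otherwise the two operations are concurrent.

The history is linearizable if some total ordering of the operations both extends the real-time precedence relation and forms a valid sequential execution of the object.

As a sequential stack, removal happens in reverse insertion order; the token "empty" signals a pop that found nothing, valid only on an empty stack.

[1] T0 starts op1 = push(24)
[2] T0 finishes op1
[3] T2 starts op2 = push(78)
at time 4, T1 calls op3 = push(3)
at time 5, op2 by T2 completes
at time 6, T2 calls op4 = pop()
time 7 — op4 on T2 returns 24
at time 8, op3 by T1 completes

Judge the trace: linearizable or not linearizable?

not linearizable

events 1..6 are fine; event 7 — the response of op4 at time 7 — makes the prefix non-linearizable
the sole real-time-consistent order of 3 completed operations fails the stack replay
including or dropping the 1 pending operation (op3) in any combination fails
e.g. op1, op2, op4 (pending dropped): illegal at step 3, since op4 pop() → 24 cannot apply there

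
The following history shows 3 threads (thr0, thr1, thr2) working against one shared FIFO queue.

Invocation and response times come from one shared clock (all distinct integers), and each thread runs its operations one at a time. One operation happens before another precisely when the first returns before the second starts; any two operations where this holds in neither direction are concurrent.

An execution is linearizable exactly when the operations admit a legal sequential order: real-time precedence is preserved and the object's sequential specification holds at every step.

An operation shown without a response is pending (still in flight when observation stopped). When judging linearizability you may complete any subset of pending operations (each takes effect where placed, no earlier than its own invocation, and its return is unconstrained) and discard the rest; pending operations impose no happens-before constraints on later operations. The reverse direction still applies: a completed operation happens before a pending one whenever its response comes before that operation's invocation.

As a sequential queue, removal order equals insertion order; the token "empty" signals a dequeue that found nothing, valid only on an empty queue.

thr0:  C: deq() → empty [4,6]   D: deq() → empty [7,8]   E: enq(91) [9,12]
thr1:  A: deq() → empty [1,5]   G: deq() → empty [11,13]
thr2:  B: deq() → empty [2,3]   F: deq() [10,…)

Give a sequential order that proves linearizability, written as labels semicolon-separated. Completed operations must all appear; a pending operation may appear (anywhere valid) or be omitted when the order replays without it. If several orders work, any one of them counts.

1. A deq() → empty, leaving queue <>
2. B deq() → empty, leaving queue <>
3. C deq() → empty, leaving queue <>
4. D deq() → empty, leaving queue <>
5. E enq(91), leaving queue <91>
6. F deq() (pending, included), leaving queue <>
7. G deq() → empty, leaving queue <>

A; B; C; D; E; F; G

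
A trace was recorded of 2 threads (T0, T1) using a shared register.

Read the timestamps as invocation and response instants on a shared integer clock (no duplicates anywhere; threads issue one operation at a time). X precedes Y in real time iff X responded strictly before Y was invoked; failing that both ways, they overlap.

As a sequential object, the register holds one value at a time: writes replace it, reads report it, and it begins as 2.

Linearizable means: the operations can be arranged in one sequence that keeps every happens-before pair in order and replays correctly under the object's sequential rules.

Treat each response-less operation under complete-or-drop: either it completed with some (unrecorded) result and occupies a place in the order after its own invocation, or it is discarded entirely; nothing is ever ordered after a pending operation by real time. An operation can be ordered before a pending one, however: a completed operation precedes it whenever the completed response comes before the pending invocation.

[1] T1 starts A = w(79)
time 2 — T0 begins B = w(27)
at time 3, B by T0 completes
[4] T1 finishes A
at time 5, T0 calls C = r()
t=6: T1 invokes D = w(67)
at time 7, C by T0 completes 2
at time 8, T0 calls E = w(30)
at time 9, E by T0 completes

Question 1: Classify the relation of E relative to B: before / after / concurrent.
E spans [8,9], B spans [2,3]
resp(B)=3 < inv(E)=8

after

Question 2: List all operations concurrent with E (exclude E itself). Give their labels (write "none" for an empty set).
E spans [8,9]; an op avoiding the whole window 8..9 is ordered, any other is concurrent
A [1,4]: before
B [2,3]: before
C [5,7]: before
D [6,…): concurrent

D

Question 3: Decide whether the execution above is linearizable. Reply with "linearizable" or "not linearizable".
cut after 6 events: linearizable; cut after 7 events (C responds, time 7): not linearizable
real-time-consistent orders of the 3 completed operations: 2 — all fail the register replay
including or dropping the 1 pending operation (D) in any combination fails
sample order A, B, C (pending dropped) stalls at step 3 — C r() → 2 has no legal effect
sample order B, A, C (pending dropped) stalls at step 3 — C r() → 2 has no legal effect

not linearizable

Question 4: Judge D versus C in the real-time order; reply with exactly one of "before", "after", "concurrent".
D spans [6,…), C spans [5,7]
the intervals overlap in both directions

concurrent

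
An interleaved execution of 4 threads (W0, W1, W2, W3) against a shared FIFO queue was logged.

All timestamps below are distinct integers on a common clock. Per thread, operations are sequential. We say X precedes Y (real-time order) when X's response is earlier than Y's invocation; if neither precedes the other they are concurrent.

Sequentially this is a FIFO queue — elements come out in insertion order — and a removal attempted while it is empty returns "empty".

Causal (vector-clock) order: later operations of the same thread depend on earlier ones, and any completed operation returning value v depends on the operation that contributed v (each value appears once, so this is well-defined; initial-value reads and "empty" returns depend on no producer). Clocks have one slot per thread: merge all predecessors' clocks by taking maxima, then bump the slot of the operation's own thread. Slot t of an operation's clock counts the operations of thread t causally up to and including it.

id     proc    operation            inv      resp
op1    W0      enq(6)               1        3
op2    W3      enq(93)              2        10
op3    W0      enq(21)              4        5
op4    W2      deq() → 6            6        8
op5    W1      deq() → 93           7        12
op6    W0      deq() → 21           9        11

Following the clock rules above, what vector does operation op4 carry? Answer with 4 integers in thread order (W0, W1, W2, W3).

(1, 0, 1, 0)

op2, invoked 2, has no incoming edges; only W3's bump applies → (0, 0, 0, 1)
op1, invoked 1, has no incoming edges; only W0's bump applies → (1, 0, 0, 0)
merge at op5 (invoked 7): VC(op2)=(0, 0, 0, 1), own-thread bump on W1 → (0, 1, 0, 1)
merge at op4 (invoked 6): VC(op1)=(1, 0, 0, 0), own-thread bump on W2 → (1, 0, 1, 0)
merge at op3 (invoked 4): VC(op1)=(1, 0, 0, 0), own-thread bump on W0 → (2, 0, 0, 0)
merge at op6 (invoked 9): VC(op3)=(2, 0, 0, 0), own-thread bump on W0 → (3, 0, 0, 0)
target: VC(op4) = (1, 0, 1, 0)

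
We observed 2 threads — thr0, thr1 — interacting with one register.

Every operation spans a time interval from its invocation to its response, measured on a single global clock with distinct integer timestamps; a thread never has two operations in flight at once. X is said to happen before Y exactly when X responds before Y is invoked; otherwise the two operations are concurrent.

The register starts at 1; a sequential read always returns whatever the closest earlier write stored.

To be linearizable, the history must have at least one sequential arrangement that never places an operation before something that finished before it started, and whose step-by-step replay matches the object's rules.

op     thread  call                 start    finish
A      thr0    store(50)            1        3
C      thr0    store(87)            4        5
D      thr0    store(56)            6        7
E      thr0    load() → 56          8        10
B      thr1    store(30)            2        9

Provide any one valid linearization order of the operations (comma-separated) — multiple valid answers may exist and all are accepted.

step 1: A store(50) — value 50
step 2: B store(30) — value 30
step 3: C store(87) — value 87
step 4: D store(56) — value 56
step 5: E load() → 56 — value 56

A, B, C, D, E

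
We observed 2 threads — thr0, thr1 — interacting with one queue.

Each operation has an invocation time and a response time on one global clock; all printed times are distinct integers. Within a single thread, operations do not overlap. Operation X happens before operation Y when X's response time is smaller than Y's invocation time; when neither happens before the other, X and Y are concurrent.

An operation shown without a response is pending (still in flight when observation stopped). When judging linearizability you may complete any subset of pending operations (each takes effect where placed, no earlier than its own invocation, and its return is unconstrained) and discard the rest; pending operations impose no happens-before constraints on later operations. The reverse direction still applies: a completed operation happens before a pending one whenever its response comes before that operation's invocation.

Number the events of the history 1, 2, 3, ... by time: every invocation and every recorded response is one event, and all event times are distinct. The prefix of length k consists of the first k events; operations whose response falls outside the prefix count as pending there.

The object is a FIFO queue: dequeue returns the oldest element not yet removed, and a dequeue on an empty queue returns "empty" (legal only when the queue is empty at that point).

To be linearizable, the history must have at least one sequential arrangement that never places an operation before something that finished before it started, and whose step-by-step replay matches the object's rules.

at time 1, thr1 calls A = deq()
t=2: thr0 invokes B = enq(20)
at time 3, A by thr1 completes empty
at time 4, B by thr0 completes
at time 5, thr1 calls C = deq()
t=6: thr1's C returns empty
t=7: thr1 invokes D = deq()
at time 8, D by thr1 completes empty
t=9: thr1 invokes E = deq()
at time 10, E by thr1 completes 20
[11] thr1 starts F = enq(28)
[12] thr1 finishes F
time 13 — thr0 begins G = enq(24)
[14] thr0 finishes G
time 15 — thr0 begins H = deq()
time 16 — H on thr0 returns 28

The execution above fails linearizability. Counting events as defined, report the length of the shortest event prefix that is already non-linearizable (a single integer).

6

events 1..5 are linearizable; a witness order is A, B:
1. A deq() → empty, leaving queue <>
2. B enq(20), leaving queue <20>
adding event 6 (C responds at 6) leaves no legal real-time order
take A, B, C: step 3 already fails, because C deq() → empty cannot occur there
take B, A, C: step 2 already fails, because A deq() → empty cannot occur there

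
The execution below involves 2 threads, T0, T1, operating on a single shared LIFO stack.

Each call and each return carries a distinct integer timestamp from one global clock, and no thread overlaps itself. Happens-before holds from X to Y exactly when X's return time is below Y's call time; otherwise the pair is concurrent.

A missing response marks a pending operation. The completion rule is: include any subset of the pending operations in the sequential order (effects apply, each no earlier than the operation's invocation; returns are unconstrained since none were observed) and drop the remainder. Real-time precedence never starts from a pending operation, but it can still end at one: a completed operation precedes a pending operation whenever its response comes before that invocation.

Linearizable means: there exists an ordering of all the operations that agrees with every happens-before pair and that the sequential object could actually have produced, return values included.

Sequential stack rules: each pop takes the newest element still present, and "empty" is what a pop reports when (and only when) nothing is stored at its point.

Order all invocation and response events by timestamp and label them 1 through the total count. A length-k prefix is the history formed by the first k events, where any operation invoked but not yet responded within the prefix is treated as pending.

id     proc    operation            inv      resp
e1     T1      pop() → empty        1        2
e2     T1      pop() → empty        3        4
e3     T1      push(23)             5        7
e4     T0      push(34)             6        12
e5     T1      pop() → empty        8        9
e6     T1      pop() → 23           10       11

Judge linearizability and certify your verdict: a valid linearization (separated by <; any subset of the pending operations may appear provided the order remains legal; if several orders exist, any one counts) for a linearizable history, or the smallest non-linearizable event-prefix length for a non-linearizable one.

the violation lands at event 9, e5's response at time 9: events 1..8 linearize, events 1..9 do not
one real-time candidate order over the 4 completed operations — the LIFO stack replay rejects it
no escape via the 1 pending operation (e4): every completion choice fails
e.g. e1, e2, e3, e5 (pending dropped): illegal at step 4, since e5 pop() → empty cannot apply there

not linearizable — minimal violating prefix: 9 events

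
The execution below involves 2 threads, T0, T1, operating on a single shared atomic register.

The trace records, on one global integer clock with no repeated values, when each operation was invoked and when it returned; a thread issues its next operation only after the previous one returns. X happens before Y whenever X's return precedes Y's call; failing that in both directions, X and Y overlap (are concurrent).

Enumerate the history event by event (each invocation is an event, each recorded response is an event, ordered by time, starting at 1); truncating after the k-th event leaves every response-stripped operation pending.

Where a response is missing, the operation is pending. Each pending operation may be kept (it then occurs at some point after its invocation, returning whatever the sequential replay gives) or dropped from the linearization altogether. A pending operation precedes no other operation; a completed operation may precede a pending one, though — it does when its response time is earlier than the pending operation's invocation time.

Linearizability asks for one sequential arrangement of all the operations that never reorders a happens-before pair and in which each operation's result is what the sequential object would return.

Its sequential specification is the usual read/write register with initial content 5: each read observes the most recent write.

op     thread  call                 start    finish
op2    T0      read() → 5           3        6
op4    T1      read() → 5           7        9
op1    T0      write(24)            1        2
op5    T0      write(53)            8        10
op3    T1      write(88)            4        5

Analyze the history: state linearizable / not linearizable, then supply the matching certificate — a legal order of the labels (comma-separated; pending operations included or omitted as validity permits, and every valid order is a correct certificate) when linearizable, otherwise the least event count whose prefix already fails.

not linearizable — minimal violating prefix: 6 events

events 1..5 are fine; event 6 — the response of op2 at time 6 — makes the prefix non-linearizable
no legal order exists: 2 real-time-consistent candidates over 3 completed atomic register operations, all rejected
for example op1, op2, op3 fails at step 2: op2 read() → 5 is not legal there
for example op1, op3, op2 fails at step 3: op2 read() → 5 is not legal there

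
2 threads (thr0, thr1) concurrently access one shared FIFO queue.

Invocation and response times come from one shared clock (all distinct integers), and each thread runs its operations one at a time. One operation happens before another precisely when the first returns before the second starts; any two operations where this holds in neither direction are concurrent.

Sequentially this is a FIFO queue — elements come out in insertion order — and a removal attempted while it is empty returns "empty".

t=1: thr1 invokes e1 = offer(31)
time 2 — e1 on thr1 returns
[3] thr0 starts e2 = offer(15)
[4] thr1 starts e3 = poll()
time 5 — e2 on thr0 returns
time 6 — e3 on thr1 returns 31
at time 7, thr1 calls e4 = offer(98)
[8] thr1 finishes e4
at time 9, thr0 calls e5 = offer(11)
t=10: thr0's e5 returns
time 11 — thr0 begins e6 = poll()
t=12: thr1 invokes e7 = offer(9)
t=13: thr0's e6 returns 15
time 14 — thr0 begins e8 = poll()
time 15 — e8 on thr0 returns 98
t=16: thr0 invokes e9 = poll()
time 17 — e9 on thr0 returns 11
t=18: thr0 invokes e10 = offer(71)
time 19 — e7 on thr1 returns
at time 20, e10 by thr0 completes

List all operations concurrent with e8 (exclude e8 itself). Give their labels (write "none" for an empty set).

concurrent with e8 ([14,15]): every op whose interval crosses 14..15
e1 [1,2]: before
e2 [3,5]: before
e3 [4,6]: before
e4 [7,8]: before
e5 [9,10]: before
e6 [11,13]: before
e7 [12,19]: concurrent
e9 [16,17]: after
e10 [18,20]: after

e7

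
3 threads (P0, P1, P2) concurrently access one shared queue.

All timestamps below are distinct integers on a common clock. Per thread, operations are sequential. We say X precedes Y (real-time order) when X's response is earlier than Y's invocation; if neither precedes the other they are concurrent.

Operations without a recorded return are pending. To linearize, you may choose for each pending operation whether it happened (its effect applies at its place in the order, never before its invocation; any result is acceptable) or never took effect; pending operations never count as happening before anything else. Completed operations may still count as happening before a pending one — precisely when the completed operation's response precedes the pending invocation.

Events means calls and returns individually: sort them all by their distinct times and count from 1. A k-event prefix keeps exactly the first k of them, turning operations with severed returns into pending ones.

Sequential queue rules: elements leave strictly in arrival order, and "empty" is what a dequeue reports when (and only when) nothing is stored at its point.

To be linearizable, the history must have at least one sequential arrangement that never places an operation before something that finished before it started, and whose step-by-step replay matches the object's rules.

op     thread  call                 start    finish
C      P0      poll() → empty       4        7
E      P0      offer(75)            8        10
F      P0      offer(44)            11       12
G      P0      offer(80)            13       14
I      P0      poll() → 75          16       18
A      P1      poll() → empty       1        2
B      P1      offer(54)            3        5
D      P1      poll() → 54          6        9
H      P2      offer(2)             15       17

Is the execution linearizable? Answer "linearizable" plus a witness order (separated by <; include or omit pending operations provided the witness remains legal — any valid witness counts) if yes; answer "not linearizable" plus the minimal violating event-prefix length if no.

linearizable — witness: A < B < D < C < E < F < G < H < I

after step 1 (A poll() → empty): queue <>
after step 2 (B offer(54)): queue <54>
after step 3 (D poll() → 54): queue <>
after step 4 (C poll() → empty): queue <>
after step 5 (E offer(75)): queue <75>
after step 6 (F offer(44)): queue <75,44>
after step 7 (G offer(80)): queue <75,44,80>
after step 8 (H offer(2)): queue <75,44,80,2>
after step 9 (I poll() → 75): queue <44,80,2>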